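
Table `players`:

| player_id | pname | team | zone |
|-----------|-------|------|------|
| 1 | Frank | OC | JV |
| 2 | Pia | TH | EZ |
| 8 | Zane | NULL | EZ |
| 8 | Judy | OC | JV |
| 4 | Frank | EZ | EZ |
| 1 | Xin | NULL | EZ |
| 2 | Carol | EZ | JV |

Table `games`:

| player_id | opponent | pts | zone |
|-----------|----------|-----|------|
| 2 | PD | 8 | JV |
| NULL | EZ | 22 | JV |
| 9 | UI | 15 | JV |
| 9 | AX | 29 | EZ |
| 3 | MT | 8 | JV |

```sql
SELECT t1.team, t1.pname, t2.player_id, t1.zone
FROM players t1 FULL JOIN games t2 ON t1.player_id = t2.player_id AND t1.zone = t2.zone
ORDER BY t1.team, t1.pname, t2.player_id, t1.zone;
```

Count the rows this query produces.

FULL OUTER JOIN keeps every row from both sides; unmatched rows get NULL for the other side's columns.
Matching on t1.player_id = t2.player_id AND t1.zone = t2.zone. A NULL in a compared column never satisfies the condition.
- t1[0] player_id=1, zone=JV → no match; kept with NULLs on the t2 side.
- t1[1] player_id=2, zone=EZ → no match; kept with NULLs on the t2 side.
- t1[2] player_id=8, zone=EZ → no match; kept with NULLs on the t2 side.
- t1[3] player_id=8, zone=JV → no match; kept with NULLs on the t2 side.
- t1[4] player_id=4, zone=EZ → no match; kept with NULLs on the t2 side.
- t1[5] player_id=1, zone=EZ → no match; kept with NULLs on the t2 side.
- t1[6] player_id=2, zone=JV → 1 match(es) in t2 → 1 row(s).
- 4 t2 row(s) had no t1 match → kept, t1 columns NULL.
Total: 1 matched + 10 padded = 11 rows.

11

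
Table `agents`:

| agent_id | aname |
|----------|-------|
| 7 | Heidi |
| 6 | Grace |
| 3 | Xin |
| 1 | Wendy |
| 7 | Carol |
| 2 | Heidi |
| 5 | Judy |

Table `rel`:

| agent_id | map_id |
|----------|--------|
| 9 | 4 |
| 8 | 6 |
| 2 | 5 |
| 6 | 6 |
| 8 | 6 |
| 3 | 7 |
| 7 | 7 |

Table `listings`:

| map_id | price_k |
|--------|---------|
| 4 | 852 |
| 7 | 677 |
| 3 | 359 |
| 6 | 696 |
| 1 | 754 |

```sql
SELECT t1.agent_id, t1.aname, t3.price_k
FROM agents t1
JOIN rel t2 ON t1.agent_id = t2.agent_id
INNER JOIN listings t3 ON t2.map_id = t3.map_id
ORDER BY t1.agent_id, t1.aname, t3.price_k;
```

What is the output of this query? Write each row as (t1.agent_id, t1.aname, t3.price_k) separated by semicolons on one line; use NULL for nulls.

(3, Xin, 677); (6, Grace, 696); (7, Carol, 677); (7, Heidi, 677)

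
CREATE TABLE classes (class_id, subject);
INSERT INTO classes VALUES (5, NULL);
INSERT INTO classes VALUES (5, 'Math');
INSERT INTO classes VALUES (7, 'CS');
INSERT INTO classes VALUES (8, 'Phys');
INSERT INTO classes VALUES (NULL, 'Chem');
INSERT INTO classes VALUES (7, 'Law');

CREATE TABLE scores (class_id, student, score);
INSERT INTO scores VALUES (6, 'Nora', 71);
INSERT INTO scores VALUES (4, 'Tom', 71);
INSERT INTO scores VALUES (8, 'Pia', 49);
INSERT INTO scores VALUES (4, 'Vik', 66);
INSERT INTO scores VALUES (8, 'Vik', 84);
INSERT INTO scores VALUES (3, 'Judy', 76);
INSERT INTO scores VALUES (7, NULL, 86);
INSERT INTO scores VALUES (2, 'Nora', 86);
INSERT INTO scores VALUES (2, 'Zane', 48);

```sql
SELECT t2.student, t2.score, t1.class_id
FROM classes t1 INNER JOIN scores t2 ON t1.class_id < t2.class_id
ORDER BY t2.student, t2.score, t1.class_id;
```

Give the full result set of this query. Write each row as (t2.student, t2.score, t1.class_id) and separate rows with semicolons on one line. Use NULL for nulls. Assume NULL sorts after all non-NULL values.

(Nora, 71, 5); (Nora, 71, 5); (Pia, 49, 5); (Pia, 49, 5); (Pia, 49, 7); (Pia, 49, 7); (Vik, 84, 5); (Vik, 84, 5); (Vik, 84, 7); (Vik, 84, 7); (NULL, 86, 5); (NULL, 86, 5)

INNER JOIN keeps only pairs where the ON condition holds.
Matching on t1.class_id < t2.class_id. A NULL in a compared column never satisfies the condition.
- class_id=5: 4 matching t2 row(s), so 4 row(s) emitted.
- class_id=5: 4 matching t2 row(s), so 4 row(s) emitted.
- class_id=7: 2 matching t2 row(s), so 2 row(s) emitted.
- class_id=8: no matching t2 row, dropped.
- class_id=NULL: no matching t2 row, dropped.
- class_id=7: 2 matching t2 row(s), so 2 row(s) emitted.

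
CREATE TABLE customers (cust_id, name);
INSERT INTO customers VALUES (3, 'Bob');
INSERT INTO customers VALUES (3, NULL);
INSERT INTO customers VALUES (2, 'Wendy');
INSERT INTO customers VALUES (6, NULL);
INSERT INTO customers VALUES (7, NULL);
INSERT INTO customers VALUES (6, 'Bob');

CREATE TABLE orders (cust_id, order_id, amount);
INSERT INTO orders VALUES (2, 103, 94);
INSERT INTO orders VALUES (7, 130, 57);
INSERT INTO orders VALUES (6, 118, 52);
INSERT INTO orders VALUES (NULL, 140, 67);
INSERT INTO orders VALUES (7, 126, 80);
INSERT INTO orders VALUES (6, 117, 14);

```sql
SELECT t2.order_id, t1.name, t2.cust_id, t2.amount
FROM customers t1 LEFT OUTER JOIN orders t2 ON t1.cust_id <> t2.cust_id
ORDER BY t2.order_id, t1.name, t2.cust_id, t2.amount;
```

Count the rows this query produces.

LEFT JOIN keeps every row from `customers`; unmatched rows get NULL for `orders`'s columns.
Matching on t1.cust_id <> t2.cust_id. A NULL in a compared column never satisfies the condition.
- t1[0] cust_id=3 → 5 match(es) in t2 → 5 row(s).
- t1[1] cust_id=3 → 5 match(es) in t2 → 5 row(s).
- t1[2] cust_id=2 → 4 match(es) in t2 → 4 row(s).
- t1[3] cust_id=6 → 3 match(es) in t2 → 3 row(s).
- t1[4] cust_id=7 → 3 match(es) in t2 → 3 row(s).
- t1[5] cust_id=6 → 3 match(es) in t2 → 3 row(s).
Total: 23 rows.

23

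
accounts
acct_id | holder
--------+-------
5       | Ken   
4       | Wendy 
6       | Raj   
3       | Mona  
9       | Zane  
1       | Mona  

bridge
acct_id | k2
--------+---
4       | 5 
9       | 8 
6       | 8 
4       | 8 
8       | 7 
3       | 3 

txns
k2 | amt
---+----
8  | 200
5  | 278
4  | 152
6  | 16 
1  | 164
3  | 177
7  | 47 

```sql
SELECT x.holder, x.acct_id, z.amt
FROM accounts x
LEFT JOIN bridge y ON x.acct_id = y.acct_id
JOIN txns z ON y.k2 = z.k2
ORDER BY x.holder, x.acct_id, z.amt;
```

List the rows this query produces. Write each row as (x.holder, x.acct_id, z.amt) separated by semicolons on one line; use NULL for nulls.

(Mona, 3, 177); (Raj, 6, 200); (Wendy, 4, 200); (Wendy, 4, 278); (Zane, 9, 200)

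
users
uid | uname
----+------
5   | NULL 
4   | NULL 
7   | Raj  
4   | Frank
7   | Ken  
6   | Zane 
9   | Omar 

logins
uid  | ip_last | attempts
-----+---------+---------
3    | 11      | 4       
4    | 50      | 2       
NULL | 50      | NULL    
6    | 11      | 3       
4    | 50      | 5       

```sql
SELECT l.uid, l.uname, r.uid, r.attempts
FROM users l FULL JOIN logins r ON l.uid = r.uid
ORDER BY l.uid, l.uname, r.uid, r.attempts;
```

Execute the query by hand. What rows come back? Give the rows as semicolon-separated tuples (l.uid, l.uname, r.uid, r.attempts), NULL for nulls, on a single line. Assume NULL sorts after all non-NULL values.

(4, Frank, 4, 2); (4, Frank, 4, 5); (4, NULL, 4, 2); (4, NULL, 4, 5); (5, NULL, NULL, NULL); (6, Zane, 6, 3); (7, Ken, NULL, NULL); (7, Raj, NULL, NULL); (9, Omar, NULL, NULL); (NULL, NULL, 3, 4); (NULL, NULL, NULL, NULL)

FULL OUTER JOIN keeps every row from both sides; unmatched rows get NULL for the other side's columns.
Matching on l.uid = r.uid. A NULL in a compared column never satisfies the condition.
Matched pairs: 5; unmatched l rows kept: 4; unmatched r rows kept: 2.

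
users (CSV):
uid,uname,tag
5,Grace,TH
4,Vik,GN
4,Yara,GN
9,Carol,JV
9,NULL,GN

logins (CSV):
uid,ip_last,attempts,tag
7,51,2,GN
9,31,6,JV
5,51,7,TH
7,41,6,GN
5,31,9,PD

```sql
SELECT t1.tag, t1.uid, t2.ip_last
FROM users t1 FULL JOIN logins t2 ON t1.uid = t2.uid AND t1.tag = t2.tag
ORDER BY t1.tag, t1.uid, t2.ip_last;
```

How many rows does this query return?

8

FULL OUTER JOIN keeps every row from both sides; unmatched rows get NULL for the other side's columns.
Matching on t1.uid = t2.uid AND t1.tag = t2.tag.
Matched pairs: 2; unmatched t1 rows kept: 3; unmatched t2 rows kept: 3.
Total: 2 matched + 6 padded = 8 rows.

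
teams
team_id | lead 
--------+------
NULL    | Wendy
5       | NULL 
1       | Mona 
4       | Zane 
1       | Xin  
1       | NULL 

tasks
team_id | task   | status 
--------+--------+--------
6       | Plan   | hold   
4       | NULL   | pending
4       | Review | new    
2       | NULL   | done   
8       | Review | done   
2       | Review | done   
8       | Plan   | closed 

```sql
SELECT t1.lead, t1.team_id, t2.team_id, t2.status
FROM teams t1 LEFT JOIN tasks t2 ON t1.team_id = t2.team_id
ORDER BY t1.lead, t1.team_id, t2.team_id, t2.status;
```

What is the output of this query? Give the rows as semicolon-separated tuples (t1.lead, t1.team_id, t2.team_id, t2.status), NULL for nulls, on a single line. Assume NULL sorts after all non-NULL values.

(Mona, 1, NULL, NULL); (Wendy, NULL, NULL, NULL); (Xin, 1, NULL, NULL); (Zane, 4, 4, new); (Zane, 4, 4, pending); (NULL, 1, NULL, NULL); (NULL, 5, NULL, NULL)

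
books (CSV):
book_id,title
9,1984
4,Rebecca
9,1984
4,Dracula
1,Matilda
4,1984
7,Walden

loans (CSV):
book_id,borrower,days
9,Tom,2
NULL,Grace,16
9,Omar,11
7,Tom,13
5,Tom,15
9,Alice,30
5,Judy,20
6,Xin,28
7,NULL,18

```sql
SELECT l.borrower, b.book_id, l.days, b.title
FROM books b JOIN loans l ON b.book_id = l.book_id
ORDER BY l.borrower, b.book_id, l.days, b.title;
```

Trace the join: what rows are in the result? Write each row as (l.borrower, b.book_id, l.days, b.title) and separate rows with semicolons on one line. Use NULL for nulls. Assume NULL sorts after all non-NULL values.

(Alice, 9, 30, 1984); (Alice, 9, 30, 1984); (Omar, 9, 11, 1984); (Omar, 9, 11, 1984); (Tom, 7, 13, Walden); (Tom, 9, 2, 1984); (Tom, 9, 2, 1984); (NULL, 7, 18, Walden)

INNER JOIN keeps only pairs where the ON condition holds.
Matching on b.book_id = l.book_id. A NULL in a compared column never satisfies the condition.
- book_id=9: 3 matching l row(s), so 3 row(s) emitted.
- book_id=4: no matching l row, dropped.
- book_id=9: 3 matching l row(s), so 3 row(s) emitted.
- book_id=4: no matching l row, dropped.
- book_id=1: no matching l row, dropped.
- book_id=4: no matching l row, dropped.
- book_id=7: 2 matching l row(s), so 2 row(s) emitted.
After projecting and ordering:
l.borrower | b.book_id | l.days | b.title
Alice | 9 | 30 | 1984
Alice | 9 | 30 | 1984
Omar | 9 | 11 | 1984
Omar | 9 | 11 | 1984
Tom | 7 | 13 | Walden
Tom | 9 | 2 | 1984
Tom | 9 | 2 | 1984
NULL | 7 | 18 | Walden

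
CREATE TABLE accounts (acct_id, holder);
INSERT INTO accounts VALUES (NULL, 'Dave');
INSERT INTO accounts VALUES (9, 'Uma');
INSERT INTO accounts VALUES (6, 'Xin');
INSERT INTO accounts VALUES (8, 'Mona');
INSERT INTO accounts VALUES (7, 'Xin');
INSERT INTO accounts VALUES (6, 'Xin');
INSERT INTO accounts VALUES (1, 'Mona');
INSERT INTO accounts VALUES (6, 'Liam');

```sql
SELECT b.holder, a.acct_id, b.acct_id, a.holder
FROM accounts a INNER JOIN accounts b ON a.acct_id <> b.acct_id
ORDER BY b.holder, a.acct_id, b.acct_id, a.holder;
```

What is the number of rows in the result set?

36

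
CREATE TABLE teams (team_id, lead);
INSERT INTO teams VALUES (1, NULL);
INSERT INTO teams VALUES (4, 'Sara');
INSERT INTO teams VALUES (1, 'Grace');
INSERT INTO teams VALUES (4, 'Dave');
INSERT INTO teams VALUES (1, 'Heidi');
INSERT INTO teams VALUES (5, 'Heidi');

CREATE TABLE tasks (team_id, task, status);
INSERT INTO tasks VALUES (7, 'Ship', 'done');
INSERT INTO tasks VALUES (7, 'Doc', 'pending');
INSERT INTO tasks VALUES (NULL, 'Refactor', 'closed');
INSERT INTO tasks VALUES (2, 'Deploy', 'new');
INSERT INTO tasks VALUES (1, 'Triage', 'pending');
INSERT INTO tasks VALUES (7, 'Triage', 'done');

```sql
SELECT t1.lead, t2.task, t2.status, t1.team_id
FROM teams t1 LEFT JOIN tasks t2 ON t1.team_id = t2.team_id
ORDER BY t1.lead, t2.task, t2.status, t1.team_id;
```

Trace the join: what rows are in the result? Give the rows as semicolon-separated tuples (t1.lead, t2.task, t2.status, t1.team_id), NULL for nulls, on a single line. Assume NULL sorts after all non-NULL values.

(Dave, NULL, NULL, 4); (Grace, Triage, pending, 1); (Heidi, Triage, pending, 1); (Heidi, NULL, NULL, 5); (Sara, NULL, NULL, 4); (NULL, Triage, pending, 1)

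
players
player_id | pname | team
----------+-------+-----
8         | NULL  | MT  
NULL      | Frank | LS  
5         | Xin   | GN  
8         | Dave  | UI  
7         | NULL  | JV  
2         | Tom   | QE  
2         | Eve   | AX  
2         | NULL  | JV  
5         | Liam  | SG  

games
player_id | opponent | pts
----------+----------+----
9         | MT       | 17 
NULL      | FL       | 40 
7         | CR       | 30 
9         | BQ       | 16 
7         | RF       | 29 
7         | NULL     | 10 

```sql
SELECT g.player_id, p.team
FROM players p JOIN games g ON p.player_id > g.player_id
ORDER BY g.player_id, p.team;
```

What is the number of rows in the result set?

6

INNER JOIN keeps only pairs where the ON condition holds.
Matching on p.player_id > g.player_id. A NULL in a compared column never satisfies the condition.
Matched pairs: 6.
Total: 6 rows.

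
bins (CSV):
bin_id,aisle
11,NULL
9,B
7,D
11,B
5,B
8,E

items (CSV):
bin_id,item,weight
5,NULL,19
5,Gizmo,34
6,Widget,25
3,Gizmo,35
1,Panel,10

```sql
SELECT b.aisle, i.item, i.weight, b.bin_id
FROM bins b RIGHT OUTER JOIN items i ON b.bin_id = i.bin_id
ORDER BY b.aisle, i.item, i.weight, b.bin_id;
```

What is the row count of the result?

RIGHT JOIN keeps every row from `items`; unmatched rows get NULL for `bins`'s columns.
Matching on b.bin_id = i.bin_id.
- b[0] bin_id=11 → no match.
- b[1] bin_id=9 → no match.
- b[2] bin_id=7 → no match.
- b[3] bin_id=11 → no match.
- b[4] bin_id=5 → 2 match(es) in i → 2 row(s).
- b[5] bin_id=8 → no match.
- plus 3 unmatched i row(s), each kept with NULL b columns.
Total: 2 matched + 3 padded = 5 rows.

5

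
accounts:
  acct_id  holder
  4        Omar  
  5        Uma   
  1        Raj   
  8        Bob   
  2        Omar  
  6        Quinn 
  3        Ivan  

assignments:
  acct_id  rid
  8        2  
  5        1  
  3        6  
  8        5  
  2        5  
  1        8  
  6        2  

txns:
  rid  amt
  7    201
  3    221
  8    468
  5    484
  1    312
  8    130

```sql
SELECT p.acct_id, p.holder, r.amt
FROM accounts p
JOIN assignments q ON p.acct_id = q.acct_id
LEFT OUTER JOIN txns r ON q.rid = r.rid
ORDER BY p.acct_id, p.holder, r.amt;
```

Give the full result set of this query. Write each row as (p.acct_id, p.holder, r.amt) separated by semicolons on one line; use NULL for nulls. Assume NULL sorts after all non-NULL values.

(1, Raj, 130); (1, Raj, 468); (2, Omar, 484); (3, Ivan, NULL); (5, Uma, 312); (6, Quinn, NULL); (8, Bob, 484); (8, Bob, NULL)

Joins associate left-to-right: accounts INNER JOIN assignments on acct_id gives 7 intermediate row(s).
Then LEFT JOIN `txns r` on rid: each of those 7 rows is kept; rows whose q.rid has no match in r get NULL for r's columns.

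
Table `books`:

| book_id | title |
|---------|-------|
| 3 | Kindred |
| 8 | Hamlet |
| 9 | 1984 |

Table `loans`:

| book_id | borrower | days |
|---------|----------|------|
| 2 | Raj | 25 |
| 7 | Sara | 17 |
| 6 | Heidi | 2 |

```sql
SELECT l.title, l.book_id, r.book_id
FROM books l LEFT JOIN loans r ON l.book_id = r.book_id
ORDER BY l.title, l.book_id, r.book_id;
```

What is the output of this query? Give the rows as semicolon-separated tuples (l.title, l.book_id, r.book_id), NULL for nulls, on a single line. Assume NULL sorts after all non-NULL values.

(1984, 9, NULL); (Hamlet, 8, NULL); (Kindred, 3, NULL)

LEFT JOIN keeps every row from `books`; unmatched rows get NULL for `loans`'s columns.
Matching on l.book_id = r.book_id.
- l (book_id=3) has no partner → padded with NULL.
- l (book_id=8) has no partner → padded with NULL.
- l (book_id=9) has no partner → padded with NULL.
After projecting and ordering:
l.title | l.book_id | r.book_id
1984 | 9 | NULL
Hamlet | 8 | NULL
Kindred | 3 | NULL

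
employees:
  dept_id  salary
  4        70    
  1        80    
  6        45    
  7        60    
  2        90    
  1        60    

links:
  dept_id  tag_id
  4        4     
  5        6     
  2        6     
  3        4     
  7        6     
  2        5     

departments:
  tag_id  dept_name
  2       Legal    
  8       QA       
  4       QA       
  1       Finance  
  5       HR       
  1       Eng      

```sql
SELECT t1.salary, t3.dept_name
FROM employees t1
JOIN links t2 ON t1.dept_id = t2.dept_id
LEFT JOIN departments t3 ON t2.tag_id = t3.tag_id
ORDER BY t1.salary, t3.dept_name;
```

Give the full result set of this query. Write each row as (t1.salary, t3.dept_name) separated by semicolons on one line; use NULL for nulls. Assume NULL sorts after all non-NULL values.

Step 1 — t1 INNER JOIN t2 on dept_id → 4 row(s).
Then LEFT JOIN `departments t3` on tag_id: each of those 4 rows is kept; rows whose t2.tag_id has no match in t3 get NULL for t3's columns.

(60, NULL); (70, QA); (90, HR); (90, NULL)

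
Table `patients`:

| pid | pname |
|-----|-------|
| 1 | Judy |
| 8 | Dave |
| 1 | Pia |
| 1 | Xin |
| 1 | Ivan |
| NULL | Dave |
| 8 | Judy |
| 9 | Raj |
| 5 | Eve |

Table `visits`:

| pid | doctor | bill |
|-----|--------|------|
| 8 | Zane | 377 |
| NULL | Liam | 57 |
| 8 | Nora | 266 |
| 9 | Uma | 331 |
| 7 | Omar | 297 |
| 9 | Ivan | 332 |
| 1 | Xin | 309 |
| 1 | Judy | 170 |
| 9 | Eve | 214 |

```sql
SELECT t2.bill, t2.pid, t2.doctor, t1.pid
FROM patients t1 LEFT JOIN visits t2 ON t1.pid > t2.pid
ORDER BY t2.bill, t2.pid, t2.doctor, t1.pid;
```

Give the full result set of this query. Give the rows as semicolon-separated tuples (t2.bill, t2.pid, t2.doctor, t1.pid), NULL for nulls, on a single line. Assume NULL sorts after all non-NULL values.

(170, 1, Judy, 5); (170, 1, Judy, 8); (170, 1, Judy, 8); (170, 1, Judy, 9); (266, 8, Nora, 9); (297, 7, Omar, 8); (297, 7, Omar, 8); (297, 7, Omar, 9); (309, 1, Xin, 5); (309, 1, Xin, 8); (309, 1, Xin, 8); (309, 1, Xin, 9); (377, 8, Zane, 9); (NULL, NULL, NULL, 1); (NULL, NULL, NULL, 1); (NULL, NULL, NULL, 1); (NULL, NULL, NULL, 1); (NULL, NULL, NULL, NULL)

LEFT JOIN keeps every row from `patients`; unmatched rows get NULL for `visits`'s columns.
Matching on t1.pid > t2.pid. A NULL in a compared column never satisfies the condition.
- t1 (pid=1) has no partner → padded with NULL.
- t1 (pid=8) pairs with 3 row(s) of t2.
- t1 (pid=1) has no partner → padded with NULL.
- t1 (pid=1) has no partner → padded with NULL.
- t1 (pid=1) has no partner → padded with NULL.
- t1 (pid=NULL) has no partner → padded with NULL.
- t1 (pid=8) pairs with 3 row(s) of t2.
- t1 (pid=9) pairs with 5 row(s) of t2.
- t1 (pid=5) pairs with 2 row(s) of t2.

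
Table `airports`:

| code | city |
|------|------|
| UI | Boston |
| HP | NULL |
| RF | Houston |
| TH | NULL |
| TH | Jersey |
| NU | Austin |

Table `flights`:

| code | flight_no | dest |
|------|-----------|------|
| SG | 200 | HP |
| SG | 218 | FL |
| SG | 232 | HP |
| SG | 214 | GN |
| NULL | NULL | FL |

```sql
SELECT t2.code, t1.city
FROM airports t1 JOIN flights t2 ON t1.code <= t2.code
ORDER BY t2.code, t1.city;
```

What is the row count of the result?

12

INNER JOIN keeps only pairs where the ON condition holds.
Matching on t1.code <= t2.code. A NULL in a compared column never satisfies the condition.
- code=UI: no matching t2 row, dropped.
- code=HP: 4 matching t2 row(s), so 4 row(s) emitted.
- code=RF: 4 matching t2 row(s), so 4 row(s) emitted.
- code=TH: no matching t2 row, dropped.
- code=TH: no matching t2 row, dropped.
- code=NU: 4 matching t2 row(s), so 4 row(s) emitted.
Total: 12 rows.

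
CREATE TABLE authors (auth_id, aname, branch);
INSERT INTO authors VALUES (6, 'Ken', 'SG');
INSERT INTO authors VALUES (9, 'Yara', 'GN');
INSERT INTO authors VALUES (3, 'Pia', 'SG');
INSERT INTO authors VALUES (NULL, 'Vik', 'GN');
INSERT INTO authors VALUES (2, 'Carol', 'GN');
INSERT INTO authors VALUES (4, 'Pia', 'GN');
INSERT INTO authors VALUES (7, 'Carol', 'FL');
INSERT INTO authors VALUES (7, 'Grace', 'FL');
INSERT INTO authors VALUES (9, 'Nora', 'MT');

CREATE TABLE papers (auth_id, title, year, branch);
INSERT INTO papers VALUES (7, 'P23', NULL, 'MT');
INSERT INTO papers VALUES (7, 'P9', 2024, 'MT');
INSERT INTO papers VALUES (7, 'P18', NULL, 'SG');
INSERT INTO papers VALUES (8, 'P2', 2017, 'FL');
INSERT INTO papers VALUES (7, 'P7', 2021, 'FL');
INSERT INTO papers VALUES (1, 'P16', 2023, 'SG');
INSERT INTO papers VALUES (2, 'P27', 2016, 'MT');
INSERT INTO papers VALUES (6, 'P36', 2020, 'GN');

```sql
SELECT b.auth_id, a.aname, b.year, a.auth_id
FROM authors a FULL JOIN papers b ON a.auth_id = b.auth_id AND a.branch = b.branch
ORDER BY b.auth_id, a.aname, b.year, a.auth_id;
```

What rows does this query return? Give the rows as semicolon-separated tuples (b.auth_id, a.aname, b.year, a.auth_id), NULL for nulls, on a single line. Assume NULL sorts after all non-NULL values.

FULL OUTER JOIN keeps every row from both sides; unmatched rows get NULL for the other side's columns.
Matching on a.auth_id = b.auth_id AND a.branch = b.branch. A NULL in a compared column never satisfies the condition.
Matched pairs: 2; unmatched a rows kept: 7; unmatched b rows kept: 7.

(1, NULL, 2023, NULL); (2, NULL, 2016, NULL); (6, NULL, 2020, NULL); (7, Carol, 2021, 7); (7, Grace, 2021, 7); (7, NULL, 2024, NULL); (7, NULL, NULL, NULL); (7, NULL, NULL, NULL); (8, NULL, 2017, NULL); (NULL, Carol, NULL, 2); (NULL, Ken, NULL, 6); (NULL, Nora, NULL, 9); (NULL, Pia, NULL, 3); (NULL, Pia, NULL, 4); (NULL, Vik, NULL, NULL); (NULL, Yara, NULL, 9)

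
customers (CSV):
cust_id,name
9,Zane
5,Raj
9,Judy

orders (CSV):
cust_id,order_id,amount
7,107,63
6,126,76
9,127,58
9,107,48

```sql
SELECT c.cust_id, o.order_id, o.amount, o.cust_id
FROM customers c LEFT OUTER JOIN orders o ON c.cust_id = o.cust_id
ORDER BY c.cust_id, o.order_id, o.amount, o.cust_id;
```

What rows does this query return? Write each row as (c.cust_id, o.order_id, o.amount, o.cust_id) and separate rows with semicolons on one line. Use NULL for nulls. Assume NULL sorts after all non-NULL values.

(5, NULL, NULL, NULL); (9, 107, 48, 9); (9, 107, 48, 9); (9, 127, 58, 9); (9, 127, 58, 9)

LEFT JOIN keeps every row from `customers`; unmatched rows get NULL for `orders`'s columns.
Matching on c.cust_id = o.cust_id.
Matched pairs: 4; unmatched c rows kept: 1.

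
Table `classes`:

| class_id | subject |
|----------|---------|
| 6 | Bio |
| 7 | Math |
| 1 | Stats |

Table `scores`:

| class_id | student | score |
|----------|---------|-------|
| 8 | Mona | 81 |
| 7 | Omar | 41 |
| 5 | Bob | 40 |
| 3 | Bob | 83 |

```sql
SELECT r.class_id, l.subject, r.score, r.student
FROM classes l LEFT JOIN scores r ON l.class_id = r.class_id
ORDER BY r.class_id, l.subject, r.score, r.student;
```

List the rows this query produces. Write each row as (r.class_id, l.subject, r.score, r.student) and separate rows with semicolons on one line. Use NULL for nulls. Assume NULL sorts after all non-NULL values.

(7, Math, 41, Omar); (NULL, Bio, NULL, NULL); (NULL, Stats, NULL, NULL)

LEFT JOIN keeps every row from `classes`; unmatched rows get NULL for `scores`'s columns.
Matching on l.class_id = r.class_id.
- l (class_id=6) has no partner → padded with NULL.
- l (class_id=7) pairs with 1 row(s) of r.
- l (class_id=1) has no partner → padded with NULL.
After projecting and ordering:
r.class_id | l.subject | r.score | r.student
7 | Math | 41 | Omar
NULL | Bio | NULL | NULL
NULL | Stats | NULL | NULL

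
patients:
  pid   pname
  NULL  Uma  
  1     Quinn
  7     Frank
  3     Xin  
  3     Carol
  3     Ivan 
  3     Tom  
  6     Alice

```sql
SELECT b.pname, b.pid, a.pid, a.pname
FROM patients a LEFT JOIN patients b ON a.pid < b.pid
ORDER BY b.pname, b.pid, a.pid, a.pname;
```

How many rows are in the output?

17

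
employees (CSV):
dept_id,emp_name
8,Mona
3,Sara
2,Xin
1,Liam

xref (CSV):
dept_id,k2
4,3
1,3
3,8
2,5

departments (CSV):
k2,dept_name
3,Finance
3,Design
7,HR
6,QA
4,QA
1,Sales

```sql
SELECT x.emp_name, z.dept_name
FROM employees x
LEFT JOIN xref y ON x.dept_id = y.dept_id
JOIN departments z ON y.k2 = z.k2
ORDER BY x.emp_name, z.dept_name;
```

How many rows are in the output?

Evaluate left to right. First `employees x LEFT JOIN xref y` on dept_id: 4 row(s).
Then INNER JOIN `departments z` on k2: keep only rows whose y.k2 appears in z.
Result: 2 row(s).

2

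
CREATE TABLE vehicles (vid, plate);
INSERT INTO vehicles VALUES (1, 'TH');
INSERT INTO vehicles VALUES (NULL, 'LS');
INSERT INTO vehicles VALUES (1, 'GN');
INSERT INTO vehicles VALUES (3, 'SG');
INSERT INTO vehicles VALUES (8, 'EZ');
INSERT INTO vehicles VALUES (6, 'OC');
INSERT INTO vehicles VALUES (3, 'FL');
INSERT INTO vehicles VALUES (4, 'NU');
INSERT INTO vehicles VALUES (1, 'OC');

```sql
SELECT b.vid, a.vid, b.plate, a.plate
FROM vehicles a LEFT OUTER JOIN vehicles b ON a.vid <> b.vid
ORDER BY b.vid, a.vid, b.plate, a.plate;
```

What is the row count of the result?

LEFT JOIN keeps every row from `vehicles a`; unmatched rows get NULL for `vehicles b`'s columns.
Matching on a.vid <> b.vid. A NULL in a compared column never satisfies the condition.
Matched pairs: 48; unmatched a rows kept: 1.
Total: 48 matched + 1 padded = 49 rows.

49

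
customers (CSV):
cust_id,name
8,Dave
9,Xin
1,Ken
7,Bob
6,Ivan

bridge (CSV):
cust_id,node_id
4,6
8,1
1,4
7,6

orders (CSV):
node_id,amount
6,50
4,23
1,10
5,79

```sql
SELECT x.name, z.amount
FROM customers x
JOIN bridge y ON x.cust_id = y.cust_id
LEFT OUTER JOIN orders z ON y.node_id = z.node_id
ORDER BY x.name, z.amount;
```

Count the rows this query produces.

3

Step 1 — x INNER JOIN y on cust_id → 3 row(s).
Then LEFT JOIN `orders z` on node_id: each of those 3 rows is kept; rows whose y.node_id has no match in z get NULL for z's columns.
Result: 3 row(s).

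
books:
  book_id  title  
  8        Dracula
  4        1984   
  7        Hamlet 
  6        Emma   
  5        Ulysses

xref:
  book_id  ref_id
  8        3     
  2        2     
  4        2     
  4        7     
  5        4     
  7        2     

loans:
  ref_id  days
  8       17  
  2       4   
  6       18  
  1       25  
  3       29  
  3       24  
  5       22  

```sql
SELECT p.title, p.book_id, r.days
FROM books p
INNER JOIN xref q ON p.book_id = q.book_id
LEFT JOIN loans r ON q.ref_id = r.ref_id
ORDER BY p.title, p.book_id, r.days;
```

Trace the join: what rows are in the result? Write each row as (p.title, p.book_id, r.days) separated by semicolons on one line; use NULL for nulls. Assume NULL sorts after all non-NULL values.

(1984, 4, 4); (1984, 4, NULL); (Dracula, 8, 24); (Dracula, 8, 29); (Hamlet, 7, 4); (Ulysses, 5, NULL)

Joins associate left-to-right: books INNER JOIN xref on book_id gives 5 intermediate row(s).
Then LEFT JOIN `loans r` on ref_id: each of those 5 rows is kept; rows whose q.ref_id has no match in r get NULL for r's columns.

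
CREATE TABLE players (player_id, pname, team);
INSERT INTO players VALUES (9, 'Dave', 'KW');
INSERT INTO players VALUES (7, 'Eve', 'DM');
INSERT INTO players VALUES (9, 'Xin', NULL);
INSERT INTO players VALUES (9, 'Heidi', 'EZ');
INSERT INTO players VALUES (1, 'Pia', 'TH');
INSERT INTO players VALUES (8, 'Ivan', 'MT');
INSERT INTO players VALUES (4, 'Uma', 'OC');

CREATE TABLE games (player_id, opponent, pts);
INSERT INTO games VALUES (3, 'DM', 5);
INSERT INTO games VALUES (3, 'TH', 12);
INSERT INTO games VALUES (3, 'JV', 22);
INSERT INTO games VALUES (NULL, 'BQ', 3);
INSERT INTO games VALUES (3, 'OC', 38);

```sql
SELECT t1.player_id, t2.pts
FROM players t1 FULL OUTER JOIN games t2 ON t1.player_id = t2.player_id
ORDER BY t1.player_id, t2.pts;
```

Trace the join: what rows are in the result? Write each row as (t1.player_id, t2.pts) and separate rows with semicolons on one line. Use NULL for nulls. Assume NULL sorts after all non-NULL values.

(1, NULL); (4, NULL); (7, NULL); (8, NULL); (9, NULL); (9, NULL); (9, NULL); (NULL, 3); (NULL, 5); (NULL, 12); (NULL, 22); (NULL, 38)

FULL OUTER JOIN keeps every row from both sides; unmatched rows get NULL for the other side's columns.
Matching on t1.player_id = t2.player_id. A NULL in a compared column never satisfies the condition.
Matched pairs: 0; unmatched t1 rows kept: 7; unmatched t2 rows kept: 5.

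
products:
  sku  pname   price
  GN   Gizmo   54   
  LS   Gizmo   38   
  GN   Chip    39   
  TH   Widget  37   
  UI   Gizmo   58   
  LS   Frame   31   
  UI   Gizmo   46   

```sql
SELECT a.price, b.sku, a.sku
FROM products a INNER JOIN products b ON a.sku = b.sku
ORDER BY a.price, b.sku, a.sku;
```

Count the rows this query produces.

13

INNER JOIN keeps only pairs where the ON condition holds.
Matching on a.sku = b.sku.
- a row (sku=GN): matches 2 b row(s) → 2 output row(s).
- a row (sku=LS): matches 2 b row(s) → 2 output row(s).
- a row (sku=GN): matches 2 b row(s) → 2 output row(s).
- a row (sku=TH): matches 1 b row(s) → 1 output row(s).
- a row (sku=UI): matches 2 b row(s) → 2 output row(s).
- a row (sku=LS): matches 2 b row(s) → 2 output row(s).
- a row (sku=UI): matches 2 b row(s) → 2 output row(s).
Total: 13 rows.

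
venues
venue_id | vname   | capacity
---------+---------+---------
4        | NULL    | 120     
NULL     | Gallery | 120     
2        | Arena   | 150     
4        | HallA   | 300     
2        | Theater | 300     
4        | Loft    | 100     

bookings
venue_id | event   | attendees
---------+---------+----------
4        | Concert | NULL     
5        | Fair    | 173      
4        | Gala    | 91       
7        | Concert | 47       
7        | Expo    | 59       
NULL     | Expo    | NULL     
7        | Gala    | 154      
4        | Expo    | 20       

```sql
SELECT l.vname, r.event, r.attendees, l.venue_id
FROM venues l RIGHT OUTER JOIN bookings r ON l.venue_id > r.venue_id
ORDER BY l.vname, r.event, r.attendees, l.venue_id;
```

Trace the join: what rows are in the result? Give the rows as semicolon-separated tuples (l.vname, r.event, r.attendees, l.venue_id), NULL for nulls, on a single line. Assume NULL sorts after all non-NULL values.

RIGHT JOIN keeps every row from `bookings`; unmatched rows get NULL for `venues`'s columns.
Matching on l.venue_id > r.venue_id. A NULL in a compared column never satisfies the condition.
Matched pairs: 0; unmatched r rows kept: 8.

(NULL, Concert, 47, NULL); (NULL, Concert, NULL, NULL); (NULL, Expo, 20, NULL); (NULL, Expo, 59, NULL); (NULL, Expo, NULL, NULL); (NULL, Fair, 173, NULL); (NULL, Gala, 91, NULL); (NULL, Gala, 154, NULL)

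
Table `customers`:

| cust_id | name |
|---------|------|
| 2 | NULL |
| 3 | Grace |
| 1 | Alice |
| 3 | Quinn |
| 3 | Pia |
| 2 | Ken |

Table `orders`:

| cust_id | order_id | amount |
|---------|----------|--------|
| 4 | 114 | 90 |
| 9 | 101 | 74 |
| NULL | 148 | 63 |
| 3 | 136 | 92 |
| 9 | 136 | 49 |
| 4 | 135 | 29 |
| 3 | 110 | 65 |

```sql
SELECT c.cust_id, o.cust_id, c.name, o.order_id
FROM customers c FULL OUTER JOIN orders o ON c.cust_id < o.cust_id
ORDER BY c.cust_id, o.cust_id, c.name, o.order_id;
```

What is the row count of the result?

FULL OUTER JOIN keeps every row from both sides; unmatched rows get NULL for the other side's columns.
Matching on c.cust_id < o.cust_id. A NULL in a compared column never satisfies the condition.
- c (cust_id=2) pairs with 6 row(s) of o.
- c (cust_id=3) pairs with 4 row(s) of o.
- c (cust_id=1) pairs with 6 row(s) of o.
- c (cust_id=3) pairs with 4 row(s) of o.
- c (cust_id=3) pairs with 4 row(s) of o.
- c (cust_id=2) pairs with 6 row(s) of o.
- plus 1 unmatched o row(s), each kept with NULL c columns.
Total: 30 matched + 1 padded = 31 rows.

31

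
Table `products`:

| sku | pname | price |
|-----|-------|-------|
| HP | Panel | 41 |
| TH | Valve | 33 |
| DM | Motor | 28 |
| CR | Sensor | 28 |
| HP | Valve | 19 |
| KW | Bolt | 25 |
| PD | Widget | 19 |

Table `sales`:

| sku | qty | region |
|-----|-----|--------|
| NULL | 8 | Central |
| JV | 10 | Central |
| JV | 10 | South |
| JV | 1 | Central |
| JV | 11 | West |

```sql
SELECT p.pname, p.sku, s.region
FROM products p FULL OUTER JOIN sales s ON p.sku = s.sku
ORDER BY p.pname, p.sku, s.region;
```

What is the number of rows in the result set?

FULL OUTER JOIN keeps every row from both sides; unmatched rows get NULL for the other side's columns.
Matching on p.sku = s.sku. A NULL in a compared column never satisfies the condition.
- p (sku=HP) has no partner → padded with NULL.
- p (sku=TH) has no partner → padded with NULL.
- p (sku=DM) has no partner → padded with NULL.
- p (sku=CR) has no partner → padded with NULL.
- p (sku=HP) has no partner → padded with NULL.
- p (sku=KW) has no partner → padded with NULL.
- p (sku=PD) has no partner → padded with NULL.
- 5 row(s) from s found no p partner → padded with NULL.
Total: 0 matched + 12 padded = 12 rows.

12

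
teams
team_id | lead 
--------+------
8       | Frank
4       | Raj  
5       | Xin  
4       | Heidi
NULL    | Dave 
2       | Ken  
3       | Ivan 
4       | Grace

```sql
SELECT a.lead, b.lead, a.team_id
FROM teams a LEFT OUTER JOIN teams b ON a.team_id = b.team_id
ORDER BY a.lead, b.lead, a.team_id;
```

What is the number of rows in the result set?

14

LEFT JOIN keeps every row from `teams a`; unmatched rows get NULL for `teams b`'s columns.
Matching on a.team_id = b.team_id. A NULL in a compared column never satisfies the condition.
- a row (team_id=8): matches 1 b row(s) → 1 output row(s).
- a row (team_id=4): matches 3 b row(s) → 3 output row(s).
- a row (team_id=5): matches 1 b row(s) → 1 output row(s).
- a row (team_id=4): matches 3 b row(s) → 3 output row(s).
- a row (team_id=NULL): no match → kept, b columns NULL.
- a row (team_id=2): matches 1 b row(s) → 1 output row(s).
- a row (team_id=3): matches 1 b row(s) → 1 output row(s).
- a row (team_id=4): matches 3 b row(s) → 3 output row(s).
Total: 13 matched + 1 padded = 14 rows.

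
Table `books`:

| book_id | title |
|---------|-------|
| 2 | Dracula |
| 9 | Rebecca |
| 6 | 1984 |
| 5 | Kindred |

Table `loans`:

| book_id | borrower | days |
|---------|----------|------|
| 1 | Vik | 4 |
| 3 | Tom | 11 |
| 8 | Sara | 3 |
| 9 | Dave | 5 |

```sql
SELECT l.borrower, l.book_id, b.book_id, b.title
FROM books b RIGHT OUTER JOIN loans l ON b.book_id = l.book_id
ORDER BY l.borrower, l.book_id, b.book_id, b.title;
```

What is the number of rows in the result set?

RIGHT JOIN keeps every row from `loans`; unmatched rows get NULL for `books`'s columns.
Matching on b.book_id = l.book_id.
- b[0] book_id=2 → no match.
- b[1] book_id=9 → 1 match(es) in l → 1 row(s).
- b[2] book_id=6 → no match.
- b[3] book_id=5 → no match.
- plus 3 unmatched l row(s), each kept with NULL b columns.
Total: 1 matched + 3 padded = 4 rows.

4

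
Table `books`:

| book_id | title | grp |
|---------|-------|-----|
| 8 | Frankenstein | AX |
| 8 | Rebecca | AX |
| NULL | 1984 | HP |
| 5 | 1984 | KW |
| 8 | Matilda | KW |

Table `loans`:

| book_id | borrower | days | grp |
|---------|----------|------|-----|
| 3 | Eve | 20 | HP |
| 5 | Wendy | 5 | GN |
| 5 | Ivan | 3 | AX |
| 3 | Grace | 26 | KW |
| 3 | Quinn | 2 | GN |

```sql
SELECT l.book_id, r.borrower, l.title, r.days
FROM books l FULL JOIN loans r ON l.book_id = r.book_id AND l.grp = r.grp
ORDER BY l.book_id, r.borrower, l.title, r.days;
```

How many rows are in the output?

10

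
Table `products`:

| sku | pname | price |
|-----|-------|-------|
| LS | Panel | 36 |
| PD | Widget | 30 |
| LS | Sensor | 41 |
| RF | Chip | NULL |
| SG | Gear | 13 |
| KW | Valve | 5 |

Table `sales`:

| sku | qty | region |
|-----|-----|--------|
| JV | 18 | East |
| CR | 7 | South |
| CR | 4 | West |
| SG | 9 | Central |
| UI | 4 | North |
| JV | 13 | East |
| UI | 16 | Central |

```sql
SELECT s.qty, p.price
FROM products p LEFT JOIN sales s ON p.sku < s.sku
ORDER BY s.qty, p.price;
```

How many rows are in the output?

LEFT JOIN keeps every row from `products`; unmatched rows get NULL for `sales`'s columns.
Matching on p.sku < s.sku.
Matched pairs: 17; unmatched p rows kept: 0.
Total: 17 rows.

17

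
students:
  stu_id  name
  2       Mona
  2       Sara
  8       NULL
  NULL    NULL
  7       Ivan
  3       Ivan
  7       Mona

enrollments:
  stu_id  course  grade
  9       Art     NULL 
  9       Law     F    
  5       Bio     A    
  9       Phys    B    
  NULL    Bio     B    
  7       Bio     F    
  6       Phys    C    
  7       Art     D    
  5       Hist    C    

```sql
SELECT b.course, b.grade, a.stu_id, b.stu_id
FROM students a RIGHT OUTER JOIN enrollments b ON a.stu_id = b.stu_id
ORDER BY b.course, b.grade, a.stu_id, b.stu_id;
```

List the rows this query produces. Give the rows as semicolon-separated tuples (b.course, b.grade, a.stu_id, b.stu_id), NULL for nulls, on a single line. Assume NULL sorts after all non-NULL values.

(Art, D, 7, 7); (Art, D, 7, 7); (Art, NULL, NULL, 9); (Bio, A, NULL, 5); (Bio, B, NULL, NULL); (Bio, F, 7, 7); (Bio, F, 7, 7); (Hist, C, NULL, 5); (Law, F, NULL, 9); (Phys, B, NULL, 9); (Phys, C, NULL, 6)

RIGHT JOIN keeps every row from `enrollments`; unmatched rows get NULL for `students`'s columns.
Matching on a.stu_id = b.stu_id. A NULL in a compared column never satisfies the condition.
- stu_id=2: no matching b row.
- stu_id=2: no matching b row.
- stu_id=8: no matching b row.
- stu_id=NULL: no matching b row.
- stu_id=7: 2 matching b row(s), so 2 row(s) emitted.
- stu_id=3: no matching b row.
- stu_id=7: 2 matching b row(s), so 2 row(s) emitted.
- 7 row(s) from b found no a partner → padded with NULL.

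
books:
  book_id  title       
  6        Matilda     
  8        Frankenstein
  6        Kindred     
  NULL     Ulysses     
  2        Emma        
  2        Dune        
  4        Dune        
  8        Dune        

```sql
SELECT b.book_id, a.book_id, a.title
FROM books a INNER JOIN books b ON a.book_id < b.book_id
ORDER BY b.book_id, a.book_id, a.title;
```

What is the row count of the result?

INNER JOIN keeps only pairs where the ON condition holds.
Matching on a.book_id < b.book_id. A NULL in a compared column never satisfies the condition.
- a (book_id=6) pairs with 2 row(s) of b.
- a (book_id=8) has no partner → excluded.
- a (book_id=6) pairs with 2 row(s) of b.
- a (book_id=NULL) has no partner → excluded.
- a (book_id=2) pairs with 5 row(s) of b.
- a (book_id=2) pairs with 5 row(s) of b.
- a (book_id=4) pairs with 4 row(s) of b.
- a (book_id=8) has no partner → excluded.
Total: 18 rows.

18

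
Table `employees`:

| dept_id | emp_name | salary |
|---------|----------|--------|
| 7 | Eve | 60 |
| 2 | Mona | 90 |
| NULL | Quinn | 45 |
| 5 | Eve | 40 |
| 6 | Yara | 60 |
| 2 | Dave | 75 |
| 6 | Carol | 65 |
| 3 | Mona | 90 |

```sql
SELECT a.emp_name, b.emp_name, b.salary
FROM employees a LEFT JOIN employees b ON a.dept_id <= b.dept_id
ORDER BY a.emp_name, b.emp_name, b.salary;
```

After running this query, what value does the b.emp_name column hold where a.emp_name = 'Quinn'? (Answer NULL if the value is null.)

NULL

LEFT JOIN keeps every row from `employees a`; unmatched rows get NULL for `employees b`'s columns.
Matching on a.dept_id <= b.dept_id. A NULL in a compared column never satisfies the condition.
- a (dept_id=7) pairs with 1 row(s) of b.
- a (dept_id=2) pairs with 7 row(s) of b.
- a (dept_id=NULL) has no partner → padded with NULL.
- a (dept_id=5) pairs with 4 row(s) of b.
- a (dept_id=6) pairs with 3 row(s) of b.
- a (dept_id=2) pairs with 7 row(s) of b.
- a (dept_id=6) pairs with 3 row(s) of b.
- a (dept_id=3) pairs with 5 row(s) of b.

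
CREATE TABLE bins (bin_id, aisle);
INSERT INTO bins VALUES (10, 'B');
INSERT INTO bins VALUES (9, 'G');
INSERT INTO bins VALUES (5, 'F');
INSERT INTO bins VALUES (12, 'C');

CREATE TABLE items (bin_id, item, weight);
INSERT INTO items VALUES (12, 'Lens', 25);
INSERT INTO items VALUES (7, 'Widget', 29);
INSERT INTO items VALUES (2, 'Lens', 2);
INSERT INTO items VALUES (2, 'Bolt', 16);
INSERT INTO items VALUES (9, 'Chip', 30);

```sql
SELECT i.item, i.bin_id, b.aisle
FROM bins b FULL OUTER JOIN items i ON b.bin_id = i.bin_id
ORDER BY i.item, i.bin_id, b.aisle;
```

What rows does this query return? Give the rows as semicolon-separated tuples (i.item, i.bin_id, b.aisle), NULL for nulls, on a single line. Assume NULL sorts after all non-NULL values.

(Bolt, 2, NULL); (Chip, 9, G); (Lens, 2, NULL); (Lens, 12, C); (Widget, 7, NULL); (NULL, NULL, B); (NULL, NULL, F)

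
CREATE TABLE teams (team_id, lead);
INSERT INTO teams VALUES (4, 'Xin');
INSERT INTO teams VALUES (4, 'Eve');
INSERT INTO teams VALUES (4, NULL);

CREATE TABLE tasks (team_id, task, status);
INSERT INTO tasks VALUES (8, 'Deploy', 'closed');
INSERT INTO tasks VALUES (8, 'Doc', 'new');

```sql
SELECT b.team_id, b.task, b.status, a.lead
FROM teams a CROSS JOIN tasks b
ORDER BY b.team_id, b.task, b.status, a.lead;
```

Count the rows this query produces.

6

CROSS JOIN pairs every row of `teams` with every row of `tasks`: 3 × 2 = 6 rows.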